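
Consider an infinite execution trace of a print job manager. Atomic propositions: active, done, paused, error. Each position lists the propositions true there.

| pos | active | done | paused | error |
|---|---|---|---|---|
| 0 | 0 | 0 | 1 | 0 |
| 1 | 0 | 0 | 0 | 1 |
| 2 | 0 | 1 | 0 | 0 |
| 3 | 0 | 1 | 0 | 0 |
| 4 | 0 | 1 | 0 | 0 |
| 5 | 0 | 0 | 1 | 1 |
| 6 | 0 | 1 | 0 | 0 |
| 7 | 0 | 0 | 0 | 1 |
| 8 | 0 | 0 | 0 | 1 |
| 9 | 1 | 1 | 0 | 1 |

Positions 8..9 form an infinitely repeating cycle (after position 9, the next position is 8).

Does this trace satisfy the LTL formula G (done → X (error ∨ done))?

done → X (error ∨ done) holds at every position 0..9, and those are all positions ever visited, so G (done → X (error ∨ done)) holds.
Positions where done holds: 2, 3, 4, 6, 9.
Check X (error ∨ done) at each: 2→ok, 3→ok, 4→ok, 6→ok, 9→ok.

Satisfied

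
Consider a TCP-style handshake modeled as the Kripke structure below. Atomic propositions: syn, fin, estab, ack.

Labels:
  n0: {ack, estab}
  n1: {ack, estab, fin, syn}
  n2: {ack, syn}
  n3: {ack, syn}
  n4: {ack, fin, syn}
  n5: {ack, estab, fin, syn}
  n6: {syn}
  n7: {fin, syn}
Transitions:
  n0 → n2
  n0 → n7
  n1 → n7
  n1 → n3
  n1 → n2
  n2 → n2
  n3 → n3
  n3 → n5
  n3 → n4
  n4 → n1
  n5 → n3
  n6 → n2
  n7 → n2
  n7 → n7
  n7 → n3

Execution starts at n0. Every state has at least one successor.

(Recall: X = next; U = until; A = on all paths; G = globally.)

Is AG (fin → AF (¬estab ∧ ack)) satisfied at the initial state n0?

No

States satisfying fin → AF (¬estab ∧ ack): {n0, n2, n3, n4, n5, n6}.
States satisfying AG (fin → AF (¬estab ∧ ack)): {n2, n6}.
n1 is reachable from n0 and violates fin → AF (¬estab ∧ ack), so AG fails at n0.
n0 ∉ Sat(AG (fin → AF (¬estab ∧ ack))).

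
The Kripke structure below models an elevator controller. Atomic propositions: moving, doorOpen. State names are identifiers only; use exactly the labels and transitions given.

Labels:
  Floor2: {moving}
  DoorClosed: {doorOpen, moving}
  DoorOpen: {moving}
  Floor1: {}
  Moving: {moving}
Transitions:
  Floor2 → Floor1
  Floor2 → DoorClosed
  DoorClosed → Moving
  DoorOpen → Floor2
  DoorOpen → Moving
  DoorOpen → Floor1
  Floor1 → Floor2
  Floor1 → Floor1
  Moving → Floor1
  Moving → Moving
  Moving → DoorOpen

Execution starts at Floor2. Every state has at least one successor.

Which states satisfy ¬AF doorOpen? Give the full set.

States satisfying doorOpen: {DoorClosed}.
States satisfying AF doorOpen: {DoorClosed}.
States satisfying ¬AF doorOpen: {Floor2, DoorOpen, Floor1, Moving}.

{Floor2, DoorOpen, Floor1, Moving}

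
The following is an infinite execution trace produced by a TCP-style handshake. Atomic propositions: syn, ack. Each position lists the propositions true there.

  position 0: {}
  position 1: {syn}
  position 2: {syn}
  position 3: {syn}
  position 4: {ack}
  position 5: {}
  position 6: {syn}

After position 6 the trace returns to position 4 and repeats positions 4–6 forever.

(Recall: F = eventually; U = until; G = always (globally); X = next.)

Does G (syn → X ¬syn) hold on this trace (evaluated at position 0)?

Does not hold

syn → X ¬syn must hold at every position from 0 onward. It fails at position 1, so G (syn → X ¬syn) is false.
Positions where syn holds: 1, 2, 3, 6.
Check X ¬syn at each: 1→fails, 2→fails, 3→ok, 6→ok.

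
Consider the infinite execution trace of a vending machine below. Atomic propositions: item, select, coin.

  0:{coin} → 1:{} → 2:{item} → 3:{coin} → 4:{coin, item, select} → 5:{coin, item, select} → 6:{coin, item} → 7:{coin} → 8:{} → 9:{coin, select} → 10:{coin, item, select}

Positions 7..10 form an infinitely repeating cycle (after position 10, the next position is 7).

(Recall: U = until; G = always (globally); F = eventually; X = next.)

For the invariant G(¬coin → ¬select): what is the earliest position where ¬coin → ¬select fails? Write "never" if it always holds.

¬coin → ¬select holds at every position 0..10, and those are all the positions the trace ever visits, so the invariant G(¬coin → ¬select) is never violated.

never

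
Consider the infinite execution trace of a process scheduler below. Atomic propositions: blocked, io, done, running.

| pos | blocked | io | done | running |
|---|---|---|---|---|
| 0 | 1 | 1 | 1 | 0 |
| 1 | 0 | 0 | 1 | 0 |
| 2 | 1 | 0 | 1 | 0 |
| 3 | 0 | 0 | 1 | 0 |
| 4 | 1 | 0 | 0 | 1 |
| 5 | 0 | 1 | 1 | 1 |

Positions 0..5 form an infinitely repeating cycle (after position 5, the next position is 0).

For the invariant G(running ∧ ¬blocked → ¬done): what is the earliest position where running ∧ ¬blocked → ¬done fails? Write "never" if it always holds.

Check running ∧ ¬blocked → ¬done at each position in order: 0 ✓, 1 ✓, 2 ✓, 3 ✓, 4 ✓.
At position 5 the labels are {done, io, running}, so running ∧ ¬blocked → ¬done is false there. This is the first violation.

5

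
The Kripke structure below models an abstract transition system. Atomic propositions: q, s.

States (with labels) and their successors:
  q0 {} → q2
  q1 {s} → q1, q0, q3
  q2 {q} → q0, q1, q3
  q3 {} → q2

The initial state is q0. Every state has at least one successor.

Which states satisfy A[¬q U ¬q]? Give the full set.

States satisfying ¬q: {q0, q1, q3}.
States satisfying A[¬q U ¬q]: {q0, q1, q3}.

{q0, q1, q3}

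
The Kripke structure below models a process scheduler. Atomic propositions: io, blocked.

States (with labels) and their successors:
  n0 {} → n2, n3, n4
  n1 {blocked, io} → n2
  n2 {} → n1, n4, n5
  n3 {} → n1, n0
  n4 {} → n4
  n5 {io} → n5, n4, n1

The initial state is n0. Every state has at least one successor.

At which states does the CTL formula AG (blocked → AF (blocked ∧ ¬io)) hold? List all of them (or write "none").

{n4}

States satisfying blocked → AF (blocked ∧ ¬io): {n0, n2, n3, n4, n5}.
States satisfying AG (blocked → AF (blocked ∧ ¬io)): {n4}.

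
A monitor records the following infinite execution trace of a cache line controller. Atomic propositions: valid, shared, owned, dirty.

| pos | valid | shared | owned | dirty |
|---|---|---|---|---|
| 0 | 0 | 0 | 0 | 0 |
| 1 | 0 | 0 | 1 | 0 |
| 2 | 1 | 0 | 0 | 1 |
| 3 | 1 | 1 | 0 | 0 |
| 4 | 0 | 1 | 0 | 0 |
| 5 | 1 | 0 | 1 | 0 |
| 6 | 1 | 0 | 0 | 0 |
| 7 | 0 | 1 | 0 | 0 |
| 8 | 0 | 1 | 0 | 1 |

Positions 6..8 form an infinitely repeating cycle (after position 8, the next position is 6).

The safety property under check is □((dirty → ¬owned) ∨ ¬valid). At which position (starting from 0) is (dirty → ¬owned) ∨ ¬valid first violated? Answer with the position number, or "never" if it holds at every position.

never

(dirty → ¬owned) ∨ ¬valid holds at every position 0..8, and those are all the positions the trace ever visits, so the invariant □((dirty → ¬owned) ∨ ¬valid) is never violated.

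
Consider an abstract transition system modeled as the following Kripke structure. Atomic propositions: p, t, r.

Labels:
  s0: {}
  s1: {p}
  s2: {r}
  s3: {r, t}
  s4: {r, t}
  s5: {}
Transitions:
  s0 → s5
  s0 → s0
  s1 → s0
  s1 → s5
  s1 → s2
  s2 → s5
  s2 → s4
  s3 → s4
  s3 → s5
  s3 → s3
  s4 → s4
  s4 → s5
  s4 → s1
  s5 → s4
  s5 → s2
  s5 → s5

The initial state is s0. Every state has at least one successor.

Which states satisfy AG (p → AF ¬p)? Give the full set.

States satisfying p → AF ¬p: {s0, s1, s2, s3, s4, s5}.
States satisfying AG (p → AF ¬p): {s0, s1, s2, s3, s4, s5}.

{s0, s1, s2, s3, s4, s5}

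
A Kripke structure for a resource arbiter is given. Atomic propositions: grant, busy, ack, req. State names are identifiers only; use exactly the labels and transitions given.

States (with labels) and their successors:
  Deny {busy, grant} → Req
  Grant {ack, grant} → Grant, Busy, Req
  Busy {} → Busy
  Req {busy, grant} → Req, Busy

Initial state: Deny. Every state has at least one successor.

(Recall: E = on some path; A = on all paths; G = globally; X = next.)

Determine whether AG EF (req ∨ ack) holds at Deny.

States satisfying EF (req ∨ ack): {Grant}.
States satisfying AG EF (req ∨ ack): ∅.
Busy is reachable from Deny and violates EF (req ∨ ack), so AG fails at Deny.
Deny ∉ Sat(AG EF (req ∨ ack)).

No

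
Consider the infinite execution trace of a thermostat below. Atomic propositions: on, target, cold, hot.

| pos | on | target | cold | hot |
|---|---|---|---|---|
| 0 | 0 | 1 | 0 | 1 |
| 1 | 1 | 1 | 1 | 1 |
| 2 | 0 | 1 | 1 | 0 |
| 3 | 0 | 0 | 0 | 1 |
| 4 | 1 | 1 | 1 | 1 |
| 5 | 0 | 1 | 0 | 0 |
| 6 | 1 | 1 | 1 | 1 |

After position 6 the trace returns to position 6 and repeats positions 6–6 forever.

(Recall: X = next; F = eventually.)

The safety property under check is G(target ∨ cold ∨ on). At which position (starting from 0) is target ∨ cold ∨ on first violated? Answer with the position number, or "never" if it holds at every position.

Check target ∨ cold ∨ on at each position in order: 0 ✓, 1 ✓, 2 ✓.
At position 3 the labels are {hot}, so target ∨ cold ∨ on is false there. This is the first violation.

3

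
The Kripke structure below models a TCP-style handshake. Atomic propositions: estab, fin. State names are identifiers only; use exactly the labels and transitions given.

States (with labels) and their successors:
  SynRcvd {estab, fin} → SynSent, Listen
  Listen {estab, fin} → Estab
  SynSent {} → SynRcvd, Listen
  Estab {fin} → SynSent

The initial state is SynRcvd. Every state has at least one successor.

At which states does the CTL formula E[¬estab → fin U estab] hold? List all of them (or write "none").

States satisfying ¬estab → fin: {SynRcvd, Listen, Estab}.
States satisfying estab: {SynRcvd, Listen}.
States satisfying E[¬estab → fin U estab]: {SynRcvd, Listen}.

{SynRcvd, Listen}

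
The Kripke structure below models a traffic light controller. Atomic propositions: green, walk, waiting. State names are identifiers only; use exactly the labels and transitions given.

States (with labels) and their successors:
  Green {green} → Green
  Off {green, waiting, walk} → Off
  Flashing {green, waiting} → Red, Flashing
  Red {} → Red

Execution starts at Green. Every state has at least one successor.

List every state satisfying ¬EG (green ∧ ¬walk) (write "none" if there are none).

{Off, Red}

States satisfying green ∧ ¬walk: {Green, Flashing}.
States satisfying EG (green ∧ ¬walk): {Green, Flashing}.
States satisfying ¬EG (green ∧ ¬walk): {Off, Red}.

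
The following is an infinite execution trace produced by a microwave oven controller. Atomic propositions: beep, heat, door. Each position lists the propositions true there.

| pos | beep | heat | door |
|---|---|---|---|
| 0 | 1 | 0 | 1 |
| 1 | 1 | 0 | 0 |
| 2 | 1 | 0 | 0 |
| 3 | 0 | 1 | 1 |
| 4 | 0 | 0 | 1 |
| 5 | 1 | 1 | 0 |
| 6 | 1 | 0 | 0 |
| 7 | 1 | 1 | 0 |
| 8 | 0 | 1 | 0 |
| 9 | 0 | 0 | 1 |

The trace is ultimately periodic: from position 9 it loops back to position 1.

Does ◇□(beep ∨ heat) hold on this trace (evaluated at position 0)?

□(beep ∨ heat) is false at every position 0..9, so it never becomes true and ◇□(beep ∨ heat) fails.

Violated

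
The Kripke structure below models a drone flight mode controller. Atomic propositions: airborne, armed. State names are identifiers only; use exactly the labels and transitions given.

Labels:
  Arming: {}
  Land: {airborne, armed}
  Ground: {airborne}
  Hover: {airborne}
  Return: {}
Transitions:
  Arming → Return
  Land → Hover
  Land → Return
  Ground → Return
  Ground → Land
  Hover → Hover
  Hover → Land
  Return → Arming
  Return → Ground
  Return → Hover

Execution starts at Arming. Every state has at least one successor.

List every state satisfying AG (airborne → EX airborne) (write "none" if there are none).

States satisfying airborne → EX airborne: {Arming, Land, Ground, Hover, Return}.
States satisfying AG (airborne → EX airborne): {Arming, Land, Ground, Hover, Return}.

{Arming, Land, Ground, Hover, Return}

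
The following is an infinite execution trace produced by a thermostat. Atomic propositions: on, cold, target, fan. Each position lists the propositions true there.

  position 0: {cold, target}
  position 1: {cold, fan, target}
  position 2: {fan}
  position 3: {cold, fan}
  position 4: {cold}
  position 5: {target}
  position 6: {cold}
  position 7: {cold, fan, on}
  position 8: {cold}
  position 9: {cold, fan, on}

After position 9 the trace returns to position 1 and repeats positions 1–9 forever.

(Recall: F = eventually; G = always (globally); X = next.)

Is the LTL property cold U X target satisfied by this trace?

Walking from position 0: X target first holds at position 0, and cold holds at every earlier position along the way, so cold U X target holds.

Holds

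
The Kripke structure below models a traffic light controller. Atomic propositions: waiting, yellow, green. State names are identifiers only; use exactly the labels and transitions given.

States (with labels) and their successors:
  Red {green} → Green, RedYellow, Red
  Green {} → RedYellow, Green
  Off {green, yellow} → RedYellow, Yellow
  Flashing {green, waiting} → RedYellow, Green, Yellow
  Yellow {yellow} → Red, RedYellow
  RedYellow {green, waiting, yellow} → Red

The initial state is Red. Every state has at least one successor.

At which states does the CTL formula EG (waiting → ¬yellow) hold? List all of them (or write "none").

States satisfying waiting → ¬yellow: {Red, Green, Off, Flashing, Yellow}.
States satisfying EG (waiting → ¬yellow): {Red, Green, Off, Flashing, Yellow}.

{Red, Green, Off, Flashing, Yellow}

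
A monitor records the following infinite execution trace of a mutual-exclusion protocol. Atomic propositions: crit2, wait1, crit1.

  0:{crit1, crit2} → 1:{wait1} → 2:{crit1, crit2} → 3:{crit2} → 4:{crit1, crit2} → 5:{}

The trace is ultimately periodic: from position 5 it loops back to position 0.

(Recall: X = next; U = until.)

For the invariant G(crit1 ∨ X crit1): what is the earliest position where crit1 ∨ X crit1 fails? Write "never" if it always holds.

never

crit1 ∨ X crit1 holds at every position 0..5, and those are all the positions the trace ever visits, so the invariant G(crit1 ∨ X crit1) is never violated.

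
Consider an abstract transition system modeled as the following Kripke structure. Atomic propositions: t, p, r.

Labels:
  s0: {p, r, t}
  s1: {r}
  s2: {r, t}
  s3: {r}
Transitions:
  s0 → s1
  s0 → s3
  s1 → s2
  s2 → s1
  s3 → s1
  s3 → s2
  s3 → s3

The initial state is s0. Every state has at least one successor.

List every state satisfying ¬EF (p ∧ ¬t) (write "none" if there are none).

States satisfying p ∧ ¬t: ∅.
States satisfying EF (p ∧ ¬t): ∅.
States satisfying ¬EF (p ∧ ¬t): {s0, s1, s2, s3}.

{s0, s1, s2, s3}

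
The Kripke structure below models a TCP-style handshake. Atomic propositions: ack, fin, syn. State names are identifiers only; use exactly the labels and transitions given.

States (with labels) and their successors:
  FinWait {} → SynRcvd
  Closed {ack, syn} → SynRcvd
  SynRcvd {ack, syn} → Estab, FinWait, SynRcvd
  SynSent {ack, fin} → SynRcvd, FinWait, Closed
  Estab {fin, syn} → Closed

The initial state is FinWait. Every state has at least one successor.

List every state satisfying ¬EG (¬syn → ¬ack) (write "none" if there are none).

States satisfying ¬syn → ¬ack: {FinWait, Closed, SynRcvd, Estab}.
States satisfying EG (¬syn → ¬ack): {FinWait, Closed, SynRcvd, Estab}.
States satisfying ¬EG (¬syn → ¬ack): {SynSent}.

{SynSent}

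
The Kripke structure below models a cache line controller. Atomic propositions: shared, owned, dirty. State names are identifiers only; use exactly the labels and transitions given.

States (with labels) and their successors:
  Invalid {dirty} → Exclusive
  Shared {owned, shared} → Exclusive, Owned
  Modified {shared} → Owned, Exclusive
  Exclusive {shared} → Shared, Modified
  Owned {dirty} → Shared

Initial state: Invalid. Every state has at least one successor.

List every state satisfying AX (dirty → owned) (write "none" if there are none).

{Invalid, Exclusive, Owned}

States satisfying dirty → owned: {Shared, Modified, Exclusive}.
States satisfying AX (dirty → owned): {Invalid, Exclusive, Owned}.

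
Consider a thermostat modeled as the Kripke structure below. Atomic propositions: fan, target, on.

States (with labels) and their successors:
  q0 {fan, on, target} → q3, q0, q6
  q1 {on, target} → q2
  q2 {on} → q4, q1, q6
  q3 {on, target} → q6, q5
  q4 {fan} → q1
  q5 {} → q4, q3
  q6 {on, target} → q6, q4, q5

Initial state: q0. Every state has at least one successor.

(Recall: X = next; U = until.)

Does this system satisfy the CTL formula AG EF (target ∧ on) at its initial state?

Holds

States satisfying EF (target ∧ on): {q0, q1, q2, q3, q4, q5, q6}.
States satisfying AG EF (target ∧ on): {q0, q1, q2, q3, q4, q5, q6}.
Every state reachable from q0 satisfies EF (target ∧ on).
q0 ∈ Sat(AG EF (target ∧ on)).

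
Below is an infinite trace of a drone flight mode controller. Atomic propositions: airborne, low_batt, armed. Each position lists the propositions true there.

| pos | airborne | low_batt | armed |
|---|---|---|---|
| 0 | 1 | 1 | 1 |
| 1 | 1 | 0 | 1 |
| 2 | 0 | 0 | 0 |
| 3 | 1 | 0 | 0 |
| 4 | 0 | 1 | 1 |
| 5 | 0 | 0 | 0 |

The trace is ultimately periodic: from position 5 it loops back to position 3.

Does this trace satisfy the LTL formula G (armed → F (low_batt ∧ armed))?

Yes

armed → F (low_batt ∧ armed) holds at every position 0..5, and those are all positions ever visited, so G (armed → F (low_batt ∧ armed)) holds.
Positions where armed holds: 0, 1, 4.
Check F (low_batt ∧ armed) at each: 0→ok, 1→ok, 4→ok.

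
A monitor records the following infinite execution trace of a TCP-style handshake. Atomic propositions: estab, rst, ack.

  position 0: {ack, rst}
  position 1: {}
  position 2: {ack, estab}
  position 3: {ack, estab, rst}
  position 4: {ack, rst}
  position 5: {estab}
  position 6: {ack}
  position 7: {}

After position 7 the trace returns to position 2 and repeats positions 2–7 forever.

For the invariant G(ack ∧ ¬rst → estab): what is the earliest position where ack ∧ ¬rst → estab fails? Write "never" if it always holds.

Check ack ∧ ¬rst → estab at each position in order: 0 ✓, 1 ✓, 2 ✓, 3 ✓, 4 ✓, 5 ✓.
At position 6 the labels are {ack}, so ack ∧ ¬rst → estab is false there. This is the first violation.

6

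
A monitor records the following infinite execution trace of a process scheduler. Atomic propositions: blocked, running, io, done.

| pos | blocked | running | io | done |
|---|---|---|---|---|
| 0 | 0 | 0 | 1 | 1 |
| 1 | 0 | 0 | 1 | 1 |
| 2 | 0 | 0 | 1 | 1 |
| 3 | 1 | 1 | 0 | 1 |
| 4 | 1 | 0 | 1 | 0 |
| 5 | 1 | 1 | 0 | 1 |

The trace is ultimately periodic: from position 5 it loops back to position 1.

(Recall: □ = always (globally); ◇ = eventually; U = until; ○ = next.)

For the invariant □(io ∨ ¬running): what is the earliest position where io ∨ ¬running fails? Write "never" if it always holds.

3

Check io ∨ ¬running at each position in order: 0 ✓, 1 ✓, 2 ✓.
At position 3 the labels are {blocked, done, running}, so io ∨ ¬running is false there. This is the first violation.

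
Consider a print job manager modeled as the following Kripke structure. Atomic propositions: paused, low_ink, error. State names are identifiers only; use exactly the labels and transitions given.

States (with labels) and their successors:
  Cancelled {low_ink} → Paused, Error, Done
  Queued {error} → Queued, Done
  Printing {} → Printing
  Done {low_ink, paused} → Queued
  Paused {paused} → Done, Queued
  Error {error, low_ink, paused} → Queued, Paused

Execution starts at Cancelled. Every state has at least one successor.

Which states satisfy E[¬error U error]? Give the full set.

States satisfying ¬error: {Cancelled, Printing, Done, Paused}.
States satisfying error: {Queued, Error}.
States satisfying E[¬error U error]: {Cancelled, Queued, Done, Paused, Error}.

{Cancelled, Queued, Done, Paused, Error}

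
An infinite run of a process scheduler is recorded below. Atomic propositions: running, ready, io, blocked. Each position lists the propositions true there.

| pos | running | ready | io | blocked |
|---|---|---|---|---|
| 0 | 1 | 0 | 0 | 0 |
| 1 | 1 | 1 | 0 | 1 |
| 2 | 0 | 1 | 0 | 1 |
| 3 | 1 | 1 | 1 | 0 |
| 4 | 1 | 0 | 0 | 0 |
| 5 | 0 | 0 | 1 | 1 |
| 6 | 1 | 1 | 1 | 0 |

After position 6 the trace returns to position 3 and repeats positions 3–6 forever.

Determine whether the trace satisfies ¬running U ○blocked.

Yes

Walking from position 0: ○blocked first holds at position 0, and ¬running holds at every earlier position along the way, so ¬running U ○blocked holds.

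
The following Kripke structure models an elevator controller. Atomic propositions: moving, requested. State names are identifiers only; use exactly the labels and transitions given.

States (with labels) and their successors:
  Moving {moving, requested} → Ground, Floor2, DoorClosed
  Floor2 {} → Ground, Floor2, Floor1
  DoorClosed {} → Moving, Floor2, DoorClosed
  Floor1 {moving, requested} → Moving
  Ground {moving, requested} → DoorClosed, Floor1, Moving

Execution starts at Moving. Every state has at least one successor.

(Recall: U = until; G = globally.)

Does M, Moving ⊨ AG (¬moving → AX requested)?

No

States satisfying ¬moving → AX requested: {Moving, Floor1, Ground}.
States satisfying AG (¬moving → AX requested): ∅.
DoorClosed is reachable from Moving and violates ¬moving → AX requested, so AG fails at Moving.
Moving ∉ Sat(AG (¬moving → AX requested)).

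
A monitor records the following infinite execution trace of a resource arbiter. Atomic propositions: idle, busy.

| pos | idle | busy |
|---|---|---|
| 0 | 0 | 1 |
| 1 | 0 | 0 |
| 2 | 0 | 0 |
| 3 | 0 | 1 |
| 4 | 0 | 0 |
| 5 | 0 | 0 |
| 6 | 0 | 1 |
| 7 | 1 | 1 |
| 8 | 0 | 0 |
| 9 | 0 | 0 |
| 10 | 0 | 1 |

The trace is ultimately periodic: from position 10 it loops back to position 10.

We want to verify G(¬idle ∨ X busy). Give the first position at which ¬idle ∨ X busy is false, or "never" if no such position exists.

Check ¬idle ∨ X busy at each position in order: 0 ✓, 1 ✓, 2 ✓, 3 ✓, 4 ✓, 5 ✓, 6 ✓.
At position 7 the labels are {busy, idle} and the next position 8 has {}, so ¬idle ∨ X busy is false there. This is the first violation.

7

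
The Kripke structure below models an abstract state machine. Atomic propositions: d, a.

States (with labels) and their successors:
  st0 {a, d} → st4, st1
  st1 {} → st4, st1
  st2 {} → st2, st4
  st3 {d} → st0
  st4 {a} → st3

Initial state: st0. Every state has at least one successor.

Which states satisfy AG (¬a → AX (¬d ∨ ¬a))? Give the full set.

none

States satisfying ¬a → AX (¬d ∨ ¬a): {st0, st1, st2, st4}.
States satisfying AG (¬a → AX (¬d ∨ ¬a)): ∅.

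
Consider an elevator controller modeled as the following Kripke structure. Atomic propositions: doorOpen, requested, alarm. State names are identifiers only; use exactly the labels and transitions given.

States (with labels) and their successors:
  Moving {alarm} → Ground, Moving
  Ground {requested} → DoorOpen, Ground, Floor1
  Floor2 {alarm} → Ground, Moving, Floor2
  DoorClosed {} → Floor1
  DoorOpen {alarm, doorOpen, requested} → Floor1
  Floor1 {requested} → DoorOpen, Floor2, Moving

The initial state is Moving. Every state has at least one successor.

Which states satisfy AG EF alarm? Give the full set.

States satisfying EF alarm: {Moving, Ground, Floor2, DoorClosed, DoorOpen, Floor1}.
States satisfying AG EF alarm: {Moving, Ground, Floor2, DoorClosed, DoorOpen, Floor1}.

{Moving, Ground, Floor2, DoorClosed, DoorOpen, Floor1}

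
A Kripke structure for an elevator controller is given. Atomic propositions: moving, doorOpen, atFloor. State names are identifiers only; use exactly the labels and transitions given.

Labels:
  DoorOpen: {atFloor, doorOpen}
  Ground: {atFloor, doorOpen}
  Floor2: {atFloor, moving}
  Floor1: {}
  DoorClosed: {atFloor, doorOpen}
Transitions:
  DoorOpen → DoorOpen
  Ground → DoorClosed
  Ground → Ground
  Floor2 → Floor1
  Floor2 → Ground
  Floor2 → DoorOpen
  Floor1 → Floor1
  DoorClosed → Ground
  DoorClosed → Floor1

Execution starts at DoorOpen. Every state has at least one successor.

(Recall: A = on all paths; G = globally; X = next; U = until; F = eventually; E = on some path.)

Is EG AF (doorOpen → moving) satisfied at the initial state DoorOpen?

Does not hold

States satisfying AF (doorOpen → moving): {Floor2, Floor1}.
States satisfying EG AF (doorOpen → moving): {Floor2, Floor1}.
No suitable path/successor from DoorOpen witnesses the formula.
DoorOpen ∉ Sat(EG AF (doorOpen → moving)).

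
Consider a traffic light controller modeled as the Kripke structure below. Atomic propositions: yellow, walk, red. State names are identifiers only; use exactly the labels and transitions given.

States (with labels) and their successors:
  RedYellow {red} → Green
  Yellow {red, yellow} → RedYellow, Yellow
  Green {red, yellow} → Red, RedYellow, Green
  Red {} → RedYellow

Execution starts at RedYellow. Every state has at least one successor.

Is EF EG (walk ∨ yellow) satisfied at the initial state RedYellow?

Satisfied

States satisfying EG (walk ∨ yellow): {Yellow, Green}.
States satisfying EF EG (walk ∨ yellow): {RedYellow, Yellow, Green, Red}.
Some path from RedYellow reaches a state where EG (walk ∨ yellow) holds.
RedYellow ∈ Sat(EF EG (walk ∨ yellow)).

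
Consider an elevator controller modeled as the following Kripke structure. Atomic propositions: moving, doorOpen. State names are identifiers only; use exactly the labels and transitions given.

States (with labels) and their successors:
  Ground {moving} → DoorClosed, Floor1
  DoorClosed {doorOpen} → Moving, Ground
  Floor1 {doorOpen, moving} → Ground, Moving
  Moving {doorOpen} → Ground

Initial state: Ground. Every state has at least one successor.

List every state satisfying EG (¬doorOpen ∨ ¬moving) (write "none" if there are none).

States satisfying ¬doorOpen ∨ ¬moving: {Ground, DoorClosed, Moving}.
States satisfying EG (¬doorOpen ∨ ¬moving): {Ground, DoorClosed, Moving}.

{Ground, DoorClosed, Moving}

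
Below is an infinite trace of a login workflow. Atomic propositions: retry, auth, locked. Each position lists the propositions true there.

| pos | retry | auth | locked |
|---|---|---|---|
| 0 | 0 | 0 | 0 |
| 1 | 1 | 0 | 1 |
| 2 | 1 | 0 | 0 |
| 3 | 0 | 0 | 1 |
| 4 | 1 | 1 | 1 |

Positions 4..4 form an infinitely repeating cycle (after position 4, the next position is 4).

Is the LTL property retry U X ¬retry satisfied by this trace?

Walking from position 0: at position 0, X ¬retry has not yet held and retry fails, so retry U X ¬retry is false.

Does not hold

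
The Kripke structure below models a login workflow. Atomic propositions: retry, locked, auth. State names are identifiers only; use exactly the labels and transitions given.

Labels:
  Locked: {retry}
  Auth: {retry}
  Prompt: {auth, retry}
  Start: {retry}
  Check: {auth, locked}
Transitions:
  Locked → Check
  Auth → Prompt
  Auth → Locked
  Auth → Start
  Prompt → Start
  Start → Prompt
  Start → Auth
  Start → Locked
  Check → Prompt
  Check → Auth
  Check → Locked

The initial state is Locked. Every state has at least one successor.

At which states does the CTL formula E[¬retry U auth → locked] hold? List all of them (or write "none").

{Locked, Auth, Start, Check}

States satisfying ¬retry: {Check}.
States satisfying auth → locked: {Locked, Auth, Start, Check}.
States satisfying E[¬retry U auth → locked]: {Locked, Auth, Start, Check}.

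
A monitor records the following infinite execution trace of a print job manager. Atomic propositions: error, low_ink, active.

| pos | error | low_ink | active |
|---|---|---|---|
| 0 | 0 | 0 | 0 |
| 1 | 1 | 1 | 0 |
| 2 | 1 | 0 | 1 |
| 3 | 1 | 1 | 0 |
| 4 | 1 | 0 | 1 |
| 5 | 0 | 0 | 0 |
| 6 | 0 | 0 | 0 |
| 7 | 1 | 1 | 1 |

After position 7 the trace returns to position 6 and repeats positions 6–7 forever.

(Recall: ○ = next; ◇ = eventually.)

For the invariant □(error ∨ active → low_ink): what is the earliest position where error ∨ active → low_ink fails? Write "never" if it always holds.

Check error ∨ active → low_ink at each position in order: 0 ✓, 1 ✓.
At position 2 the labels are {active, error}, so error ∨ active → low_ink is false there. This is the first violation.

2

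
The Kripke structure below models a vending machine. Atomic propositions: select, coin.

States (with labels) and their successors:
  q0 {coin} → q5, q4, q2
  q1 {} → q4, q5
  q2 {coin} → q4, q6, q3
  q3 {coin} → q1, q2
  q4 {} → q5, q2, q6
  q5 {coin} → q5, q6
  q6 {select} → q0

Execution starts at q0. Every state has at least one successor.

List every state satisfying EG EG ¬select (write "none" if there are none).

{q0, q1, q2, q3, q4, q5}

States satisfying EG ¬select: {q0, q1, q2, q3, q4, q5}.
States satisfying EG EG ¬select: {q0, q1, q2, q3, q4, q5}.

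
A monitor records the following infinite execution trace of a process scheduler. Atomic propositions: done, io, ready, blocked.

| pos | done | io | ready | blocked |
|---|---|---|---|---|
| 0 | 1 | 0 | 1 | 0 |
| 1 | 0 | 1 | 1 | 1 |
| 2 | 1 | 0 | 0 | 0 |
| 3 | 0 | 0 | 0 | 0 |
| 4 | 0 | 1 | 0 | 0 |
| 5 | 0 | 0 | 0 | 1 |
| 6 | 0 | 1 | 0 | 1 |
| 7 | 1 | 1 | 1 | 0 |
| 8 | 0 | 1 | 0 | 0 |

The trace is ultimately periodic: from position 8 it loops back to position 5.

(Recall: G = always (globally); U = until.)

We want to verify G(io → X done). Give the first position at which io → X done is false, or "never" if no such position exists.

4

Check io → X done at each position in order: 0 ✓, 1 ✓, 2 ✓, 3 ✓.
At position 4 the labels are {io} and the next position 5 has {blocked}, so io → X done is false there. This is the first violation.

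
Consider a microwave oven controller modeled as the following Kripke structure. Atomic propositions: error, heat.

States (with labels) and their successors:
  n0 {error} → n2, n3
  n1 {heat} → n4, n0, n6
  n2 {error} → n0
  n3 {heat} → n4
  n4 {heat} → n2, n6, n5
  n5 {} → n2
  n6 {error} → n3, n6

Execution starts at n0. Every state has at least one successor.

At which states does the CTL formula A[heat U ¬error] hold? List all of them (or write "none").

{n1, n3, n4, n5}

States satisfying heat: {n1, n3, n4}.
States satisfying ¬error: {n1, n3, n4, n5}.
States satisfying A[heat U ¬error]: {n1, n3, n4, n5}.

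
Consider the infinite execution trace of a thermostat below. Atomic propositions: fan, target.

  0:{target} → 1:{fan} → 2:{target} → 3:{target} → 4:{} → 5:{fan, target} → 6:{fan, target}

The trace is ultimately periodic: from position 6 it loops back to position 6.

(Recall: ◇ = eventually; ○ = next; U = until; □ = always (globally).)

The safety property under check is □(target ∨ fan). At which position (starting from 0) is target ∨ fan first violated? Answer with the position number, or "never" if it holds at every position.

Check target ∨ fan at each position in order: 0 ✓, 1 ✓, 2 ✓, 3 ✓.
At position 4 the labels are {}, so target ∨ fan is false there. This is the first violation.

4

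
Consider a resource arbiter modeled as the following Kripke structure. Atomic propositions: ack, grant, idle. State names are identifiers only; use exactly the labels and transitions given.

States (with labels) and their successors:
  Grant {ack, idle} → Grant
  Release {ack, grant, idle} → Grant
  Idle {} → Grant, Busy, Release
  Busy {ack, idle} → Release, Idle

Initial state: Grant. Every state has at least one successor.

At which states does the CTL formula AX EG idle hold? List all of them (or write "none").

States satisfying EG idle: {Grant, Release, Busy}.
States satisfying AX EG idle: {Grant, Release, Idle}.

{Grant, Release, Idle}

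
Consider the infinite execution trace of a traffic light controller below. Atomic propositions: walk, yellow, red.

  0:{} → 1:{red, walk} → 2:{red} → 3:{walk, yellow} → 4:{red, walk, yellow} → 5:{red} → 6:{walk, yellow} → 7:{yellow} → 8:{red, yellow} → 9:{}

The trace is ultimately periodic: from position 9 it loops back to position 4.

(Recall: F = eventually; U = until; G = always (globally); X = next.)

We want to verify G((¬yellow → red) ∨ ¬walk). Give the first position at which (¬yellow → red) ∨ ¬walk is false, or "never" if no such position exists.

(¬yellow → red) ∨ ¬walk holds at every position 0..9, and those are all the positions the trace ever visits, so the invariant G((¬yellow → red) ∨ ¬walk) is never violated.

never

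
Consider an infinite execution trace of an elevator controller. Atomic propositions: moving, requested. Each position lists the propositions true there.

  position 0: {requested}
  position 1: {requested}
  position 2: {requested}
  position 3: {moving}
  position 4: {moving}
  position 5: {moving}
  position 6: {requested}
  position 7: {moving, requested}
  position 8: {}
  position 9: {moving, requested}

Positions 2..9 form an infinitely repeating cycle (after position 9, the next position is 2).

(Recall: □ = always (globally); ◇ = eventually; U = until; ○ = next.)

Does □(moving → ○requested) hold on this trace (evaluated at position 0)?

moving → ○requested must hold at every position from 0 onward. It fails at position 3, so □(moving → ○requested) is false.
Positions where moving holds: 3, 4, 5, 7, 9.
Check ○requested at each: 3→fails, 4→fails, 5→ok, 7→fails, 9→ok.

Does not hold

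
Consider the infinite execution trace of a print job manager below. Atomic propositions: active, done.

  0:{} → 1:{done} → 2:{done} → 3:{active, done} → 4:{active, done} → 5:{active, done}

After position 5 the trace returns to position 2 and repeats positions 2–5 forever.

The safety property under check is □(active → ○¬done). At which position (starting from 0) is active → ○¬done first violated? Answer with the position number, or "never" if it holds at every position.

3

Check active → ○¬done at each position in order: 0 ✓, 1 ✓, 2 ✓.
At position 3 the labels are {active, done} and the next position 4 has {active, done}, so active → ○¬done is false there. This is the first violation.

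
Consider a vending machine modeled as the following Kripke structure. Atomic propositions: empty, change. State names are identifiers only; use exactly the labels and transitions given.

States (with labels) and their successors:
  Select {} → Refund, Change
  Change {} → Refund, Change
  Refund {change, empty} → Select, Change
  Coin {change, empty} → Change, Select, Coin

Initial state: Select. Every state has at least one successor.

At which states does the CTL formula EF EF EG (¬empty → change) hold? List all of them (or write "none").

States satisfying EF EG (¬empty → change): {Coin}.
States satisfying EF EF EG (¬empty → change): {Coin}.

{Coin}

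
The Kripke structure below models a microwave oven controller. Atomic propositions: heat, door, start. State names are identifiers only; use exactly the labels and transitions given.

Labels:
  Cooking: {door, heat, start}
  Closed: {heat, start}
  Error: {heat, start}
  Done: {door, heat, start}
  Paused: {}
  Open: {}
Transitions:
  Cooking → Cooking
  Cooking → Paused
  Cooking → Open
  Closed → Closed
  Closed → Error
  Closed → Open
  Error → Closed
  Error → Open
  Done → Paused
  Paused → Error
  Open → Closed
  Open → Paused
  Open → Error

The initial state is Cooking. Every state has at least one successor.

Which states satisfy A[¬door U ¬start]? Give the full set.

{Paused, Open}

States satisfying ¬door: {Closed, Error, Paused, Open}.
States satisfying ¬start: {Paused, Open}.
States satisfying A[¬door U ¬start]: {Paused, Open}.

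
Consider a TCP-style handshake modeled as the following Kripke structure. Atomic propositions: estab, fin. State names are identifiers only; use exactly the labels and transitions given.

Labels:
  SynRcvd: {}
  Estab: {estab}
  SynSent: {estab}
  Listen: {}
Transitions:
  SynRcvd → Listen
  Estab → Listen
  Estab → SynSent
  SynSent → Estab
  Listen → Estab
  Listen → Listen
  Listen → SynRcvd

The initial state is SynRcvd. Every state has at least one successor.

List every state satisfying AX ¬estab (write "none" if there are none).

States satisfying ¬estab: {SynRcvd, Listen}.
States satisfying AX ¬estab: {SynRcvd}.

{SynRcvd}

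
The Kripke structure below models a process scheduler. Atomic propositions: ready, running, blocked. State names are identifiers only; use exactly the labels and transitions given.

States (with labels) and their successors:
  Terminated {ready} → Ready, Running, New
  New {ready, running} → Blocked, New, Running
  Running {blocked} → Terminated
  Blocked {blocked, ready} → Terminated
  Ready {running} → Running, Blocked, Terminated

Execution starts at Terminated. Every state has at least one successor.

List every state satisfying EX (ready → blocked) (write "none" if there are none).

{Terminated, New, Ready}

States satisfying ready → blocked: {Running, Blocked, Ready}.
States satisfying EX (ready → blocked): {Terminated, New, Ready}.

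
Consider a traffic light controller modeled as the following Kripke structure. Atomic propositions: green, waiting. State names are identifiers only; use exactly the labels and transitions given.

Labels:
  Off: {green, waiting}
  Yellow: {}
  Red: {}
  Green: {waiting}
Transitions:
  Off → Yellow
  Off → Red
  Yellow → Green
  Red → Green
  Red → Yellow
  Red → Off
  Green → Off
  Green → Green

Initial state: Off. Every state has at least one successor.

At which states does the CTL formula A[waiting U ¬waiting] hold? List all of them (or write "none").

States satisfying waiting: {Off, Green}.
States satisfying ¬waiting: {Yellow, Red}.
States satisfying A[waiting U ¬waiting]: {Off, Yellow, Red}.

{Off, Yellow, Red}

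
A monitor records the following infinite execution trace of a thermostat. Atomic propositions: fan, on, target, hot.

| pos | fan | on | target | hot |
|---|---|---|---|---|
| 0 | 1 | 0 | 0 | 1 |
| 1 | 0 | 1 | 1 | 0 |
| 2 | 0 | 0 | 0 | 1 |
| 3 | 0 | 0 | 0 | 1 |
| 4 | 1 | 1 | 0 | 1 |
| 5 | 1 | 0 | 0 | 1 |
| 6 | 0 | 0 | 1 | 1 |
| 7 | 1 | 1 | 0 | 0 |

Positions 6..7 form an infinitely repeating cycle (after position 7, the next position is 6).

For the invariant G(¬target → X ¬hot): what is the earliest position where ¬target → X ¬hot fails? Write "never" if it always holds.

2

Check ¬target → X ¬hot at each position in order: 0 ✓, 1 ✓.
At position 2 the labels are {hot} and the next position 3 has {hot}, so ¬target → X ¬hot is false there. This is the first violation.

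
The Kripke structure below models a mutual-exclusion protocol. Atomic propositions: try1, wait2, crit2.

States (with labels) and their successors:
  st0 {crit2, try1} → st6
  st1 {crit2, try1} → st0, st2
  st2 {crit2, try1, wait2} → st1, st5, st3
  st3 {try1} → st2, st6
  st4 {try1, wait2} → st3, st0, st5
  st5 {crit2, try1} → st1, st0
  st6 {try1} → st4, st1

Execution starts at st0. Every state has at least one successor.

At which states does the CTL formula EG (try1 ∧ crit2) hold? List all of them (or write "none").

States satisfying try1 ∧ crit2: {st0, st1, st2, st5}.
States satisfying EG (try1 ∧ crit2): {st1, st2, st5}.

{st1, st2, st5}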